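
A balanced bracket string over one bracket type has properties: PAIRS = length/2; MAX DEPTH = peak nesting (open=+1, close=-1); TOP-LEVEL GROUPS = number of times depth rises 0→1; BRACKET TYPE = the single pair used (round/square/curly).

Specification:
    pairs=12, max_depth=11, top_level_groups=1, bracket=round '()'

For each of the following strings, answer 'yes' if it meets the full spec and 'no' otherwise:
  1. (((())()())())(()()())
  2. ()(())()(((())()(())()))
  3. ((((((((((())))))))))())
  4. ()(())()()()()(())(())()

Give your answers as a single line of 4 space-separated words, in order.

String 1 '(((())()())())(()()())': depth seq [1 2 3 4 3 2 3 2 3 2 1 2 1 0 1 2 1 2 1 2 1 0]
  -> pairs=11 depth=4 groups=2 -> no
String 2 '()(())()(((())()(())()))': depth seq [1 0 1 2 1 0 1 0 1 2 3 4 3 2 3 2 3 4 3 2 3 2 1 0]
  -> pairs=12 depth=4 groups=4 -> no
String 3 '((((((((((())))))))))())': depth seq [1 2 3 4 5 6 7 8 9 10 11 10 9 8 7 6 5 4 3 2 1 2 1 0]
  -> pairs=12 depth=11 groups=1 -> yes
String 4 '()(())()()()()(())(())()': depth seq [1 0 1 2 1 0 1 0 1 0 1 0 1 0 1 2 1 0 1 2 1 0 1 0]
  -> pairs=12 depth=2 groups=9 -> no

Answer: no no yes no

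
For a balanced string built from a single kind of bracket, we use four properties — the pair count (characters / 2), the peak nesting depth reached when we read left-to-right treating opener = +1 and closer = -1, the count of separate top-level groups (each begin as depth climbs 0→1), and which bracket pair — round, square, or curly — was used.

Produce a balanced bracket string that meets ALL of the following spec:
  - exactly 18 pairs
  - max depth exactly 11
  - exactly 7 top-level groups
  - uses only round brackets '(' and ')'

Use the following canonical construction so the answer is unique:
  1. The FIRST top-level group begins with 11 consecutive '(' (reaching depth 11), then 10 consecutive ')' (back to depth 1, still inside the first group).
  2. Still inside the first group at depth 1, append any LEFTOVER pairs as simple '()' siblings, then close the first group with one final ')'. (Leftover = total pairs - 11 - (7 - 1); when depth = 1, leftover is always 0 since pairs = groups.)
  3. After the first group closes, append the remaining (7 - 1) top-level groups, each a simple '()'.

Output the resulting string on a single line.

Answer: ((((((((((())))))))))())()()()()()()

Derivation:
Spec: pairs=18 depth=11 groups=7
Leftover pairs = 18 - 11 - (7-1) = 1
First group: deep chain of depth 11 + 1 sibling pairs
Remaining 6 groups: simple '()' each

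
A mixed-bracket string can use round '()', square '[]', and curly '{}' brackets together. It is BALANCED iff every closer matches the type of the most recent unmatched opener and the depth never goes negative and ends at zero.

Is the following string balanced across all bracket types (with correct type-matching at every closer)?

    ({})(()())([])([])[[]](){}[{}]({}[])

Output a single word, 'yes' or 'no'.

pos 0: push '('; stack = (
pos 1: push '{'; stack = ({
pos 2: '}' matches '{'; pop; stack = (
pos 3: ')' matches '('; pop; stack = (empty)
pos 4: push '('; stack = (
pos 5: push '('; stack = ((
pos 6: ')' matches '('; pop; stack = (
pos 7: push '('; stack = ((
pos 8: ')' matches '('; pop; stack = (
pos 9: ')' matches '('; pop; stack = (empty)
pos 10: push '('; stack = (
pos 11: push '['; stack = ([
pos 12: ']' matches '['; pop; stack = (
pos 13: ')' matches '('; pop; stack = (empty)
pos 14: push '('; stack = (
pos 15: push '['; stack = ([
pos 16: ']' matches '['; pop; stack = (
pos 17: ')' matches '('; pop; stack = (empty)
pos 18: push '['; stack = [
pos 19: push '['; stack = [[
pos 20: ']' matches '['; pop; stack = [
pos 21: ']' matches '['; pop; stack = (empty)
pos 22: push '('; stack = (
pos 23: ')' matches '('; pop; stack = (empty)
pos 24: push '{'; stack = {
pos 25: '}' matches '{'; pop; stack = (empty)
pos 26: push '['; stack = [
pos 27: push '{'; stack = [{
pos 28: '}' matches '{'; pop; stack = [
pos 29: ']' matches '['; pop; stack = (empty)
pos 30: push '('; stack = (
pos 31: push '{'; stack = ({
pos 32: '}' matches '{'; pop; stack = (
pos 33: push '['; stack = ([
pos 34: ']' matches '['; pop; stack = (
pos 35: ')' matches '('; pop; stack = (empty)
end: stack empty → VALID
Verdict: properly nested → yes

Answer: yes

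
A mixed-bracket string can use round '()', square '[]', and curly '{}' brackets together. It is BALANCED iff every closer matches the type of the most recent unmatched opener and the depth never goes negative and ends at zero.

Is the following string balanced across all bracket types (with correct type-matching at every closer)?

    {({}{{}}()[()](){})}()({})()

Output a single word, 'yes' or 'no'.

Answer: yes

Derivation:
pos 0: push '{'; stack = {
pos 1: push '('; stack = {(
pos 2: push '{'; stack = {({
pos 3: '}' matches '{'; pop; stack = {(
pos 4: push '{'; stack = {({
pos 5: push '{'; stack = {({{
pos 6: '}' matches '{'; pop; stack = {({
pos 7: '}' matches '{'; pop; stack = {(
pos 8: push '('; stack = {((
pos 9: ')' matches '('; pop; stack = {(
pos 10: push '['; stack = {([
pos 11: push '('; stack = {([(
pos 12: ')' matches '('; pop; stack = {([
pos 13: ']' matches '['; pop; stack = {(
pos 14: push '('; stack = {((
pos 15: ')' matches '('; pop; stack = {(
pos 16: push '{'; stack = {({
pos 17: '}' matches '{'; pop; stack = {(
pos 18: ')' matches '('; pop; stack = {
pos 19: '}' matches '{'; pop; stack = (empty)
pos 20: push '('; stack = (
pos 21: ')' matches '('; pop; stack = (empty)
pos 22: push '('; stack = (
pos 23: push '{'; stack = ({
pos 24: '}' matches '{'; pop; stack = (
pos 25: ')' matches '('; pop; stack = (empty)
pos 26: push '('; stack = (
pos 27: ')' matches '('; pop; stack = (empty)
end: stack empty → VALID
Verdict: properly nested → yes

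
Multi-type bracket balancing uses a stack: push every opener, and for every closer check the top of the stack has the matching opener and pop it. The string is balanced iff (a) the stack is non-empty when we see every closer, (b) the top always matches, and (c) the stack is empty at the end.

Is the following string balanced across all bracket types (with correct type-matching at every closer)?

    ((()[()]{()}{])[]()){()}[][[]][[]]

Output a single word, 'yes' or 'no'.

Answer: no

Derivation:
pos 0: push '('; stack = (
pos 1: push '('; stack = ((
pos 2: push '('; stack = (((
pos 3: ')' matches '('; pop; stack = ((
pos 4: push '['; stack = (([
pos 5: push '('; stack = (([(
pos 6: ')' matches '('; pop; stack = (([
pos 7: ']' matches '['; pop; stack = ((
pos 8: push '{'; stack = (({
pos 9: push '('; stack = (({(
pos 10: ')' matches '('; pop; stack = (({
pos 11: '}' matches '{'; pop; stack = ((
pos 12: push '{'; stack = (({
pos 13: saw closer ']' but top of stack is '{' (expected '}') → INVALID
Verdict: type mismatch at position 13: ']' closes '{' → no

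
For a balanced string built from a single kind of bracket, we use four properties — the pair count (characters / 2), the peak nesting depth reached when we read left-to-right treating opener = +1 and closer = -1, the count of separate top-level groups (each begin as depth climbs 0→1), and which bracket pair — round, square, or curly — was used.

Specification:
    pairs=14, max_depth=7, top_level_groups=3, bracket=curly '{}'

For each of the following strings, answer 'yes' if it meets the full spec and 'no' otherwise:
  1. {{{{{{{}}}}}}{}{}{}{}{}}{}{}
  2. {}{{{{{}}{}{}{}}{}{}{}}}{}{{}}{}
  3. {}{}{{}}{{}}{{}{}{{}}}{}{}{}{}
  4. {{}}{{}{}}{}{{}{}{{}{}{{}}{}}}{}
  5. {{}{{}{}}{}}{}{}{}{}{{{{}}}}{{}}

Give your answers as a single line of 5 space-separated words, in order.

Answer: yes no no no no

Derivation:
String 1 '{{{{{{{}}}}}}{}{}{}{}{}}{}{}': depth seq [1 2 3 4 5 6 7 6 5 4 3 2 1 2 1 2 1 2 1 2 1 2 1 0 1 0 1 0]
  -> pairs=14 depth=7 groups=3 -> yes
String 2 '{}{{{{{}}{}{}{}}{}{}{}}}{}{{}}{}': depth seq [1 0 1 2 3 4 5 4 3 4 3 4 3 4 3 2 3 2 3 2 3 2 1 0 1 0 1 2 1 0 1 0]
  -> pairs=16 depth=5 groups=5 -> no
String 3 '{}{}{{}}{{}}{{}{}{{}}}{}{}{}{}': depth seq [1 0 1 0 1 2 1 0 1 2 1 0 1 2 1 2 1 2 3 2 1 0 1 0 1 0 1 0 1 0]
  -> pairs=15 depth=3 groups=9 -> no
String 4 '{{}}{{}{}}{}{{}{}{{}{}{{}}{}}}{}': depth seq [1 2 1 0 1 2 1 2 1 0 1 0 1 2 1 2 1 2 3 2 3 2 3 4 3 2 3 2 1 0 1 0]
  -> pairs=16 depth=4 groups=5 -> no
String 5 '{{}{{}{}}{}}{}{}{}{}{{{{}}}}{{}}': depth seq [1 2 1 2 3 2 3 2 1 2 1 0 1 0 1 0 1 0 1 0 1 2 3 4 3 2 1 0 1 2 1 0]
  -> pairs=16 depth=4 groups=7 -> no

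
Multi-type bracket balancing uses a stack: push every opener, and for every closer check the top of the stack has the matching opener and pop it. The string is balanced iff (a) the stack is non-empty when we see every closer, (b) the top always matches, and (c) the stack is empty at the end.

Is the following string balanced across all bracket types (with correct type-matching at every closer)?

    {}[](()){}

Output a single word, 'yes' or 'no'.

pos 0: push '{'; stack = {
pos 1: '}' matches '{'; pop; stack = (empty)
pos 2: push '['; stack = [
pos 3: ']' matches '['; pop; stack = (empty)
pos 4: push '('; stack = (
pos 5: push '('; stack = ((
pos 6: ')' matches '('; pop; stack = (
pos 7: ')' matches '('; pop; stack = (empty)
pos 8: push '{'; stack = {
pos 9: '}' matches '{'; pop; stack = (empty)
end: stack empty → VALID
Verdict: properly nested → yes

Answer: yes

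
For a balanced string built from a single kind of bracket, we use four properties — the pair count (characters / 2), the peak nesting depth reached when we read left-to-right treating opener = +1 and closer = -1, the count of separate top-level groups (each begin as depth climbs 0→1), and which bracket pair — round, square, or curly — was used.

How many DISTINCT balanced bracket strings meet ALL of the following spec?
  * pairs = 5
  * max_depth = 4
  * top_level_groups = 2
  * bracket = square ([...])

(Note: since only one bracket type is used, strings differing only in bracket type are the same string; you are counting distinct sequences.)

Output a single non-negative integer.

Answer: 2

Derivation:
Spec: pairs=5 depth=4 groups=2
Count(depth <= 4) = 14
Count(depth <= 3) = 12
Count(depth == 4) = 14 - 12 = 2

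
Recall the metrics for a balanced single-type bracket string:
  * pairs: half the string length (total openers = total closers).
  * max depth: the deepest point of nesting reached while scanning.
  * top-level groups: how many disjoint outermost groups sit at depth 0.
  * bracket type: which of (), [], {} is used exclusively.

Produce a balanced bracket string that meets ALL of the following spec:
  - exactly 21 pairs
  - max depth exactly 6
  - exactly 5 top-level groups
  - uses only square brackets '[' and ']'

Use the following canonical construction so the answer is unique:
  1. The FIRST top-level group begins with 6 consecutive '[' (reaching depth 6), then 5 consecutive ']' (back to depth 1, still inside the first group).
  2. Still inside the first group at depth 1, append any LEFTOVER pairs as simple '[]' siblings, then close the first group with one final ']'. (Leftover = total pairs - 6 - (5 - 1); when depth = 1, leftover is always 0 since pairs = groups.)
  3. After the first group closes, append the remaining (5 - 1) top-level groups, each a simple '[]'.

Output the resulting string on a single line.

Answer: [[[[[[]]]]][][][][][][][][][][][]][][][][]

Derivation:
Spec: pairs=21 depth=6 groups=5
Leftover pairs = 21 - 6 - (5-1) = 11
First group: deep chain of depth 6 + 11 sibling pairs
Remaining 4 groups: simple '[]' each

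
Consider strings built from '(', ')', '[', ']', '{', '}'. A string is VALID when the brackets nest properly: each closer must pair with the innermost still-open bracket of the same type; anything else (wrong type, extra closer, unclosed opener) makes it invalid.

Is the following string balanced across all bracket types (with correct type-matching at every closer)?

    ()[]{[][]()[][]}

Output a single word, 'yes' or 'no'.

Answer: yes

Derivation:
pos 0: push '('; stack = (
pos 1: ')' matches '('; pop; stack = (empty)
pos 2: push '['; stack = [
pos 3: ']' matches '['; pop; stack = (empty)
pos 4: push '{'; stack = {
pos 5: push '['; stack = {[
pos 6: ']' matches '['; pop; stack = {
pos 7: push '['; stack = {[
pos 8: ']' matches '['; pop; stack = {
pos 9: push '('; stack = {(
pos 10: ')' matches '('; pop; stack = {
pos 11: push '['; stack = {[
pos 12: ']' matches '['; pop; stack = {
pos 13: push '['; stack = {[
pos 14: ']' matches '['; pop; stack = {
pos 15: '}' matches '{'; pop; stack = (empty)
end: stack empty → VALID
Verdict: properly nested → yes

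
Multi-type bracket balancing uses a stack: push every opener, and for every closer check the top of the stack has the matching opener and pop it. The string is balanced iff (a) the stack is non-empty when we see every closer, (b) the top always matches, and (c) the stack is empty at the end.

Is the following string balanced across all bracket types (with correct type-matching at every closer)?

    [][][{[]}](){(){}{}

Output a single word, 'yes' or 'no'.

Answer: no

Derivation:
pos 0: push '['; stack = [
pos 1: ']' matches '['; pop; stack = (empty)
pos 2: push '['; stack = [
pos 3: ']' matches '['; pop; stack = (empty)
pos 4: push '['; stack = [
pos 5: push '{'; stack = [{
pos 6: push '['; stack = [{[
pos 7: ']' matches '['; pop; stack = [{
pos 8: '}' matches '{'; pop; stack = [
pos 9: ']' matches '['; pop; stack = (empty)
pos 10: push '('; stack = (
pos 11: ')' matches '('; pop; stack = (empty)
pos 12: push '{'; stack = {
pos 13: push '('; stack = {(
pos 14: ')' matches '('; pop; stack = {
pos 15: push '{'; stack = {{
pos 16: '}' matches '{'; pop; stack = {
pos 17: push '{'; stack = {{
pos 18: '}' matches '{'; pop; stack = {
end: stack still non-empty ({) → INVALID
Verdict: unclosed openers at end: { → no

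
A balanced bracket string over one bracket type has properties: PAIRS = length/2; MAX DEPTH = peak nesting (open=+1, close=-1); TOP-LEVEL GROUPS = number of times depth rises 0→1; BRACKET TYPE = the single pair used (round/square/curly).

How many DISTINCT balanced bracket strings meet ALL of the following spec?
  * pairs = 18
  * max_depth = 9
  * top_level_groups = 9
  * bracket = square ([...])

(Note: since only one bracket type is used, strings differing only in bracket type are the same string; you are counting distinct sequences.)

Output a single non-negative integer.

Spec: pairs=18 depth=9 groups=9
Count(depth <= 9) = 1562266
Count(depth <= 8) = 1562059
Count(depth == 9) = 1562266 - 1562059 = 207

Answer: 207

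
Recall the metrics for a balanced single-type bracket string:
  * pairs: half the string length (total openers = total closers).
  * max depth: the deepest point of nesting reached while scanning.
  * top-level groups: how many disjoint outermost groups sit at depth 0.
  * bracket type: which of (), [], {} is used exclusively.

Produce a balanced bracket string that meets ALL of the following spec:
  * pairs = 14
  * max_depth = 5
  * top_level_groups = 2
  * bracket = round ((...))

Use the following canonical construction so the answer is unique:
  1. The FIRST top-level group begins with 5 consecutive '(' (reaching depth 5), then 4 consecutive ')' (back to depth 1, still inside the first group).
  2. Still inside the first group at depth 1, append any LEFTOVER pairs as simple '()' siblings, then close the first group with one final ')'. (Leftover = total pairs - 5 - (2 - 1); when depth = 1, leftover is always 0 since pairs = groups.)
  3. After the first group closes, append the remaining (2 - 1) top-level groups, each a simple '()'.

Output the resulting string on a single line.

Answer: ((((())))()()()()()()()())()

Derivation:
Spec: pairs=14 depth=5 groups=2
Leftover pairs = 14 - 5 - (2-1) = 8
First group: deep chain of depth 5 + 8 sibling pairs
Remaining 1 groups: simple '()' each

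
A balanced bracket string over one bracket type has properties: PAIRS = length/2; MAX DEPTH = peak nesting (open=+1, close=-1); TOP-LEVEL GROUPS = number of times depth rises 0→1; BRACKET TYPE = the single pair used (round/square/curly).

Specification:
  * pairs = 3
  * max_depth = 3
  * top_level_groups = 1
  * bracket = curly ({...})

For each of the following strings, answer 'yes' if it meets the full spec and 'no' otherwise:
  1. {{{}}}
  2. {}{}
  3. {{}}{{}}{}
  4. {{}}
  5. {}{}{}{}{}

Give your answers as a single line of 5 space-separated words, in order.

String 1 '{{{}}}': depth seq [1 2 3 2 1 0]
  -> pairs=3 depth=3 groups=1 -> yes
String 2 '{}{}': depth seq [1 0 1 0]
  -> pairs=2 depth=1 groups=2 -> no
String 3 '{{}}{{}}{}': depth seq [1 2 1 0 1 2 1 0 1 0]
  -> pairs=5 depth=2 groups=3 -> no
String 4 '{{}}': depth seq [1 2 1 0]
  -> pairs=2 depth=2 groups=1 -> no
String 5 '{}{}{}{}{}': depth seq [1 0 1 0 1 0 1 0 1 0]
  -> pairs=5 depth=1 groups=5 -> no

Answer: yes no no no no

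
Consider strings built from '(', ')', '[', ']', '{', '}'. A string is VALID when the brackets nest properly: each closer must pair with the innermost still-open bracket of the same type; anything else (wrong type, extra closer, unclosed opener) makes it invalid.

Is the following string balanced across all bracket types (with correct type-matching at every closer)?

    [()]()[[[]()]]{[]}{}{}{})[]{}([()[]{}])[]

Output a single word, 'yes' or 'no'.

Answer: no

Derivation:
pos 0: push '['; stack = [
pos 1: push '('; stack = [(
pos 2: ')' matches '('; pop; stack = [
pos 3: ']' matches '['; pop; stack = (empty)
pos 4: push '('; stack = (
pos 5: ')' matches '('; pop; stack = (empty)
pos 6: push '['; stack = [
pos 7: push '['; stack = [[
pos 8: push '['; stack = [[[
pos 9: ']' matches '['; pop; stack = [[
pos 10: push '('; stack = [[(
pos 11: ')' matches '('; pop; stack = [[
pos 12: ']' matches '['; pop; stack = [
pos 13: ']' matches '['; pop; stack = (empty)
pos 14: push '{'; stack = {
pos 15: push '['; stack = {[
pos 16: ']' matches '['; pop; stack = {
pos 17: '}' matches '{'; pop; stack = (empty)
pos 18: push '{'; stack = {
pos 19: '}' matches '{'; pop; stack = (empty)
pos 20: push '{'; stack = {
pos 21: '}' matches '{'; pop; stack = (empty)
pos 22: push '{'; stack = {
pos 23: '}' matches '{'; pop; stack = (empty)
pos 24: saw closer ')' but stack is empty → INVALID
Verdict: unmatched closer ')' at position 24 → no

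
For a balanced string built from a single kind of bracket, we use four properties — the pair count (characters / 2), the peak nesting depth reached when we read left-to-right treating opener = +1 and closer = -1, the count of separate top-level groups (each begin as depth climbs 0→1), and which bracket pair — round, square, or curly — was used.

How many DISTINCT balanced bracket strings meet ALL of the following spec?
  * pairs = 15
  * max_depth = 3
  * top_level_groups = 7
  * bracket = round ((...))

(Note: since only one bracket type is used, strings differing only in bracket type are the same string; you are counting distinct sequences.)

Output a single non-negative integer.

Answer: 56903

Derivation:
Spec: pairs=15 depth=3 groups=7
Count(depth <= 3) = 59906
Count(depth <= 2) = 3003
Count(depth == 3) = 59906 - 3003 = 56903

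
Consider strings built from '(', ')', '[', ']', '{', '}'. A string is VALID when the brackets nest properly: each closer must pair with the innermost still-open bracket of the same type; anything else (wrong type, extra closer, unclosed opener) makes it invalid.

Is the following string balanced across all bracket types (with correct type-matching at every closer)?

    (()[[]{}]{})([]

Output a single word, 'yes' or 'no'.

Answer: no

Derivation:
pos 0: push '('; stack = (
pos 1: push '('; stack = ((
pos 2: ')' matches '('; pop; stack = (
pos 3: push '['; stack = ([
pos 4: push '['; stack = ([[
pos 5: ']' matches '['; pop; stack = ([
pos 6: push '{'; stack = ([{
pos 7: '}' matches '{'; pop; stack = ([
pos 8: ']' matches '['; pop; stack = (
pos 9: push '{'; stack = ({
pos 10: '}' matches '{'; pop; stack = (
pos 11: ')' matches '('; pop; stack = (empty)
pos 12: push '('; stack = (
pos 13: push '['; stack = ([
pos 14: ']' matches '['; pop; stack = (
end: stack still non-empty (() → INVALID
Verdict: unclosed openers at end: ( → no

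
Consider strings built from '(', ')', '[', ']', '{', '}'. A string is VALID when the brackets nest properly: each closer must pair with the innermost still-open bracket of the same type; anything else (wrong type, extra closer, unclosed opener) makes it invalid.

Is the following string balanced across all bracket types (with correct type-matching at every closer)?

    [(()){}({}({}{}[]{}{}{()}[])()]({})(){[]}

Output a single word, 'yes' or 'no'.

Answer: no

Derivation:
pos 0: push '['; stack = [
pos 1: push '('; stack = [(
pos 2: push '('; stack = [((
pos 3: ')' matches '('; pop; stack = [(
pos 4: ')' matches '('; pop; stack = [
pos 5: push '{'; stack = [{
pos 6: '}' matches '{'; pop; stack = [
pos 7: push '('; stack = [(
pos 8: push '{'; stack = [({
pos 9: '}' matches '{'; pop; stack = [(
pos 10: push '('; stack = [((
pos 11: push '{'; stack = [(({
pos 12: '}' matches '{'; pop; stack = [((
pos 13: push '{'; stack = [(({
pos 14: '}' matches '{'; pop; stack = [((
pos 15: push '['; stack = [(([
pos 16: ']' matches '['; pop; stack = [((
pos 17: push '{'; stack = [(({
pos 18: '}' matches '{'; pop; stack = [((
pos 19: push '{'; stack = [(({
pos 20: '}' matches '{'; pop; stack = [((
pos 21: push '{'; stack = [(({
pos 22: push '('; stack = [(({(
pos 23: ')' matches '('; pop; stack = [(({
pos 24: '}' matches '{'; pop; stack = [((
pos 25: push '['; stack = [(([
pos 26: ']' matches '['; pop; stack = [((
pos 27: ')' matches '('; pop; stack = [(
pos 28: push '('; stack = [((
pos 29: ')' matches '('; pop; stack = [(
pos 30: saw closer ']' but top of stack is '(' (expected ')') → INVALID
Verdict: type mismatch at position 30: ']' closes '(' → no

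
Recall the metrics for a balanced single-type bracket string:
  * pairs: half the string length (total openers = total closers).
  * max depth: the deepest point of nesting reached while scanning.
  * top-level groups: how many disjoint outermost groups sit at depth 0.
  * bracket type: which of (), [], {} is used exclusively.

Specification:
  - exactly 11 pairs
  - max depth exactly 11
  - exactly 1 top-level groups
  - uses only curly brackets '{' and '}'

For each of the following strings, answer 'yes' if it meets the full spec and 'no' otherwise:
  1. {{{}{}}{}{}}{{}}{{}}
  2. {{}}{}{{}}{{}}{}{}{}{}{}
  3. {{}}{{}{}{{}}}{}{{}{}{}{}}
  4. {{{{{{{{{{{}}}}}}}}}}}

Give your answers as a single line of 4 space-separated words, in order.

Answer: no no no yes

Derivation:
String 1 '{{{}{}}{}{}}{{}}{{}}': depth seq [1 2 3 2 3 2 1 2 1 2 1 0 1 2 1 0 1 2 1 0]
  -> pairs=10 depth=3 groups=3 -> no
String 2 '{{}}{}{{}}{{}}{}{}{}{}{}': depth seq [1 2 1 0 1 0 1 2 1 0 1 2 1 0 1 0 1 0 1 0 1 0 1 0]
  -> pairs=12 depth=2 groups=9 -> no
String 3 '{{}}{{}{}{{}}}{}{{}{}{}{}}': depth seq [1 2 1 0 1 2 1 2 1 2 3 2 1 0 1 0 1 2 1 2 1 2 1 2 1 0]
  -> pairs=13 depth=3 groups=4 -> no
String 4 '{{{{{{{{{{{}}}}}}}}}}}': depth seq [1 2 3 4 5 6 7 8 9 10 11 10 9 8 7 6 5 4 3 2 1 0]
  -> pairs=11 depth=11 groups=1 -> yes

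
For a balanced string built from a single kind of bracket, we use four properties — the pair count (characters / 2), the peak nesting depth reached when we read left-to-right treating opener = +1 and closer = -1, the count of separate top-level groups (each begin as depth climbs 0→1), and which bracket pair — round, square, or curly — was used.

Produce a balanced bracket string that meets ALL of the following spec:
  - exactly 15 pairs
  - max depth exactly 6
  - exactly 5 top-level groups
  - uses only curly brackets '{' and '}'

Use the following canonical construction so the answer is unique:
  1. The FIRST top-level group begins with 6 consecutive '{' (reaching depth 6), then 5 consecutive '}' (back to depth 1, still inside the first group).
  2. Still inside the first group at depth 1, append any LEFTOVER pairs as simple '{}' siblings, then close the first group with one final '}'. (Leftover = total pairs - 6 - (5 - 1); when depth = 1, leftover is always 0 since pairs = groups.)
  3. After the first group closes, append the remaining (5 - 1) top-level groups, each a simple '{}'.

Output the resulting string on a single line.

Answer: {{{{{{}}}}}{}{}{}{}{}}{}{}{}{}

Derivation:
Spec: pairs=15 depth=6 groups=5
Leftover pairs = 15 - 6 - (5-1) = 5
First group: deep chain of depth 6 + 5 sibling pairs
Remaining 4 groups: simple '{}' each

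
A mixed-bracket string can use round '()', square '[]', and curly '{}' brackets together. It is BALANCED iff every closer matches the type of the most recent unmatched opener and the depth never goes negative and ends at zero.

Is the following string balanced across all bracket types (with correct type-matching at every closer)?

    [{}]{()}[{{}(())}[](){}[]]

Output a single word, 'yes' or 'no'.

Answer: yes

Derivation:
pos 0: push '['; stack = [
pos 1: push '{'; stack = [{
pos 2: '}' matches '{'; pop; stack = [
pos 3: ']' matches '['; pop; stack = (empty)
pos 4: push '{'; stack = {
pos 5: push '('; stack = {(
pos 6: ')' matches '('; pop; stack = {
pos 7: '}' matches '{'; pop; stack = (empty)
pos 8: push '['; stack = [
pos 9: push '{'; stack = [{
pos 10: push '{'; stack = [{{
pos 11: '}' matches '{'; pop; stack = [{
pos 12: push '('; stack = [{(
pos 13: push '('; stack = [{((
pos 14: ')' matches '('; pop; stack = [{(
pos 15: ')' matches '('; pop; stack = [{
pos 16: '}' matches '{'; pop; stack = [
pos 17: push '['; stack = [[
pos 18: ']' matches '['; pop; stack = [
pos 19: push '('; stack = [(
pos 20: ')' matches '('; pop; stack = [
pos 21: push '{'; stack = [{
pos 22: '}' matches '{'; pop; stack = [
pos 23: push '['; stack = [[
pos 24: ']' matches '['; pop; stack = [
pos 25: ']' matches '['; pop; stack = (empty)
end: stack empty → VALID
Verdict: properly nested → yes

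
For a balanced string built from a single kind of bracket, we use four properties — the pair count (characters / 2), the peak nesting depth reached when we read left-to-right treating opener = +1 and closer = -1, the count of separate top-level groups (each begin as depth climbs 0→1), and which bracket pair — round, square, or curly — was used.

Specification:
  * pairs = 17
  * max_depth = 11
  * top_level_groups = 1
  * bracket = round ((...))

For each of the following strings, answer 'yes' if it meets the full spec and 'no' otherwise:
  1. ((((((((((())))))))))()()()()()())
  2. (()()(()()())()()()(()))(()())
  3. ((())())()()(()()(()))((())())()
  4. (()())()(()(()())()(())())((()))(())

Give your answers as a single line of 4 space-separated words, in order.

Answer: yes no no no

Derivation:
String 1 '((((((((((())))))))))()()()()()())': depth seq [1 2 3 4 5 6 7 8 9 10 11 10 9 8 7 6 5 4 3 2 1 2 1 2 1 2 1 2 1 2 1 2 1 0]
  -> pairs=17 depth=11 groups=1 -> yes
String 2 '(()()(()()())()()()(()))(()())': depth seq [1 2 1 2 1 2 3 2 3 2 3 2 1 2 1 2 1 2 1 2 3 2 1 0 1 2 1 2 1 0]
  -> pairs=15 depth=3 groups=2 -> no
String 3 '((())())()()(()()(()))((())())()': depth seq [1 2 3 2 1 2 1 0 1 0 1 0 1 2 1 2 1 2 3 2 1 0 1 2 3 2 1 2 1 0 1 0]
  -> pairs=16 depth=3 groups=6 -> no
String 4 '(()())()(()(()())()(())())((()))(())': depth seq [1 2 1 2 1 0 1 0 1 2 1 2 3 2 3 2 1 2 1 2 3 2 1 2 1 0 1 2 3 2 1 0 1 2 1 0]
  -> pairs=18 depth=3 groups=5 -> no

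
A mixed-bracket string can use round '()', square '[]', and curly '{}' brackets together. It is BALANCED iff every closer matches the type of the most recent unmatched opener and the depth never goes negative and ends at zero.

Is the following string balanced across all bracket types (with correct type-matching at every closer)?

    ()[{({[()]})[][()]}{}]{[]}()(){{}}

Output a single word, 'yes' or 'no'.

pos 0: push '('; stack = (
pos 1: ')' matches '('; pop; stack = (empty)
pos 2: push '['; stack = [
pos 3: push '{'; stack = [{
pos 4: push '('; stack = [{(
pos 5: push '{'; stack = [{({
pos 6: push '['; stack = [{({[
pos 7: push '('; stack = [{({[(
pos 8: ')' matches '('; pop; stack = [{({[
pos 9: ']' matches '['; pop; stack = [{({
pos 10: '}' matches '{'; pop; stack = [{(
pos 11: ')' matches '('; pop; stack = [{
pos 12: push '['; stack = [{[
pos 13: ']' matches '['; pop; stack = [{
pos 14: push '['; stack = [{[
pos 15: push '('; stack = [{[(
pos 16: ')' matches '('; pop; stack = [{[
pos 17: ']' matches '['; pop; stack = [{
pos 18: '}' matches '{'; pop; stack = [
pos 19: push '{'; stack = [{
pos 20: '}' matches '{'; pop; stack = [
pos 21: ']' matches '['; pop; stack = (empty)
pos 22: push '{'; stack = {
pos 23: push '['; stack = {[
pos 24: ']' matches '['; pop; stack = {
pos 25: '}' matches '{'; pop; stack = (empty)
pos 26: push '('; stack = (
pos 27: ')' matches '('; pop; stack = (empty)
pos 28: push '('; stack = (
pos 29: ')' matches '('; pop; stack = (empty)
pos 30: push '{'; stack = {
pos 31: push '{'; stack = {{
pos 32: '}' matches '{'; pop; stack = {
pos 33: '}' matches '{'; pop; stack = (empty)
end: stack empty → VALID
Verdict: properly nested → yes

Answer: yes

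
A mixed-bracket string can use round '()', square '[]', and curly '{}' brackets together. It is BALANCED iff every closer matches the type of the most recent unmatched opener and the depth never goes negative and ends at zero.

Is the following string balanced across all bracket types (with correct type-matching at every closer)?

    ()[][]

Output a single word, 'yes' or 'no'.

pos 0: push '('; stack = (
pos 1: ')' matches '('; pop; stack = (empty)
pos 2: push '['; stack = [
pos 3: ']' matches '['; pop; stack = (empty)
pos 4: push '['; stack = [
pos 5: ']' matches '['; pop; stack = (empty)
end: stack empty → VALID
Verdict: properly nested → yes

Answer: yes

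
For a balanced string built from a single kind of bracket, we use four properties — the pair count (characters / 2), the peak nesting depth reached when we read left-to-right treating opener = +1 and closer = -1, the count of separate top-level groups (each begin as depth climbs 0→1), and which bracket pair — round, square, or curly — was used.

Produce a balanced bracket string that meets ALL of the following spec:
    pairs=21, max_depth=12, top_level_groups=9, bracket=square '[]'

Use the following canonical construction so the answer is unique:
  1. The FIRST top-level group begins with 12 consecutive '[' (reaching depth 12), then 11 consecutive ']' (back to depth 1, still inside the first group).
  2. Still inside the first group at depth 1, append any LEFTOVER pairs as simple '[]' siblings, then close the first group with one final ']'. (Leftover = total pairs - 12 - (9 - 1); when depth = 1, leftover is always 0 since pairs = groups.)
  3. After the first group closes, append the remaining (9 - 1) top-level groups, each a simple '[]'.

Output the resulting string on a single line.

Answer: [[[[[[[[[[[[]]]]]]]]]]][]][][][][][][][][]

Derivation:
Spec: pairs=21 depth=12 groups=9
Leftover pairs = 21 - 12 - (9-1) = 1
First group: deep chain of depth 12 + 1 sibling pairs
Remaining 8 groups: simple '[]' each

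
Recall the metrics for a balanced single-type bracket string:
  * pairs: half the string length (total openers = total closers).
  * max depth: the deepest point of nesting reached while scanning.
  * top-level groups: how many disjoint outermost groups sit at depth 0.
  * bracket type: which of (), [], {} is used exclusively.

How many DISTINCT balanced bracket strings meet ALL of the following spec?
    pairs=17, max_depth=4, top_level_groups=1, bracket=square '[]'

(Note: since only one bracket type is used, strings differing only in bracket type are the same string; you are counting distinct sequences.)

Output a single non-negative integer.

Answer: 1313501

Derivation:
Spec: pairs=17 depth=4 groups=1
Count(depth <= 4) = 1346269
Count(depth <= 3) = 32768
Count(depth == 4) = 1346269 - 32768 = 1313501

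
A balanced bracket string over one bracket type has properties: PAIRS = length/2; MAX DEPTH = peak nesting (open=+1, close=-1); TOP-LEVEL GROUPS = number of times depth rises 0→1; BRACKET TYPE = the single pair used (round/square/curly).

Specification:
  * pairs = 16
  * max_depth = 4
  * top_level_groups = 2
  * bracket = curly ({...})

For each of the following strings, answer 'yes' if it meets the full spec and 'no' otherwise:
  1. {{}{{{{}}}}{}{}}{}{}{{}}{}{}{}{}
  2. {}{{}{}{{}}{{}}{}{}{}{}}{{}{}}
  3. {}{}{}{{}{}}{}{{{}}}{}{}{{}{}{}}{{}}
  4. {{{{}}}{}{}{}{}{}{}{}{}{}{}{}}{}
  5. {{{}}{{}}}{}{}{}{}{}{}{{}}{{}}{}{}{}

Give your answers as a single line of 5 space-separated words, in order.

String 1 '{{}{{{{}}}}{}{}}{}{}{{}}{}{}{}{}': depth seq [1 2 1 2 3 4 5 4 3 2 1 2 1 2 1 0 1 0 1 0 1 2 1 0 1 0 1 0 1 0 1 0]
  -> pairs=16 depth=5 groups=8 -> no
String 2 '{}{{}{}{{}}{{}}{}{}{}{}}{{}{}}': depth seq [1 0 1 2 1 2 1 2 3 2 1 2 3 2 1 2 1 2 1 2 1 2 1 0 1 2 1 2 1 0]
  -> pairs=15 depth=3 groups=3 -> no
String 3 '{}{}{}{{}{}}{}{{{}}}{}{}{{}{}{}}{{}}': depth seq [1 0 1 0 1 0 1 2 1 2 1 0 1 0 1 2 3 2 1 0 1 0 1 0 1 2 1 2 1 2 1 0 1 2 1 0]
  -> pairs=18 depth=3 groups=10 -> no
String 4 '{{{{}}}{}{}{}{}{}{}{}{}{}{}{}}{}': depth seq [1 2 3 4 3 2 1 2 1 2 1 2 1 2 1 2 1 2 1 2 1 2 1 2 1 2 1 2 1 0 1 0]
  -> pairs=16 depth=4 groups=2 -> yes
String 5 '{{{}}{{}}}{}{}{}{}{}{}{{}}{{}}{}{}{}': depth seq [1 2 3 2 1 2 3 2 1 0 1 0 1 0 1 0 1 0 1 0 1 0 1 2 1 0 1 2 1 0 1 0 1 0 1 0]
  -> pairs=18 depth=3 groups=12 -> no

Answer: no no no yes no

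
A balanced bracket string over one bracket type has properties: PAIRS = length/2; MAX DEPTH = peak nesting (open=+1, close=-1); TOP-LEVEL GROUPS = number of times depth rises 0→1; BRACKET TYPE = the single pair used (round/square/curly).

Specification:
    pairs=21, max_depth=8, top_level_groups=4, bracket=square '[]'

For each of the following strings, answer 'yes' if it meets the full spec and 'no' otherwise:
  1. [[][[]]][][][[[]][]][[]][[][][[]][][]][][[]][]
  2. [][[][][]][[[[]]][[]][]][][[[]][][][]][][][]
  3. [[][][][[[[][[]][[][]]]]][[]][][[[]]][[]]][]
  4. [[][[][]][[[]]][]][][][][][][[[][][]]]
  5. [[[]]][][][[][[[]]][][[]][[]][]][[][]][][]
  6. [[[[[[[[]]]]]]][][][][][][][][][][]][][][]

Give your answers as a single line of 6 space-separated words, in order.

String 1 '[[][[]]][][][[[]][]][[]][[][][[]][][]][][[]][]': depth seq [1 2 1 2 3 2 1 0 1 0 1 0 1 2 3 2 1 2 1 0 1 2 1 0 1 2 1 2 1 2 3 2 1 2 1 2 1 0 1 0 1 2 1 0 1 0]
  -> pairs=23 depth=3 groups=9 -> no
String 2 '[][[][][]][[[[]]][[]][]][][[[]][][][]][][][]': depth seq [1 0 1 2 1 2 1 2 1 0 1 2 3 4 3 2 1 2 3 2 1 2 1 0 1 0 1 2 3 2 1 2 1 2 1 2 1 0 1 0 1 0 1 0]
  -> pairs=22 depth=4 groups=8 -> no
String 3 '[[][][][[[[][[]][[][]]]]][[]][][[[]]][[]]][]': depth seq [1 2 1 2 1 2 1 2 3 4 5 4 5 6 5 4 5 6 5 6 5 4 3 2 1 2 3 2 1 2 1 2 3 4 3 2 1 2 3 2 1 0 1 0]
  -> pairs=22 depth=6 groups=2 -> no
String 4 '[[][[][]][[[]]][]][][][][][][[[][][]]]': depth seq [1 2 1 2 3 2 3 2 1 2 3 4 3 2 1 2 1 0 1 0 1 0 1 0 1 0 1 0 1 2 3 2 3 2 3 2 1 0]
  -> pairs=19 depth=4 groups=7 -> no
String 5 '[[[]]][][][[][[[]]][][[]][[]][]][[][]][][]': depth seq [1 2 3 2 1 0 1 0 1 0 1 2 1 2 3 4 3 2 1 2 1 2 3 2 1 2 3 2 1 2 1 0 1 2 1 2 1 0 1 0 1 0]
  -> pairs=21 depth=4 groups=7 -> no
String 6 '[[[[[[[[]]]]]]][][][][][][][][][][]][][][]': depth seq [1 2 3 4 5 6 7 8 7 6 5 4 3 2 1 2 1 2 1 2 1 2 1 2 1 2 1 2 1 2 1 2 1 2 1 0 1 0 1 0 1 0]
  -> pairs=21 depth=8 groups=4 -> yes

Answer: no no no no no yes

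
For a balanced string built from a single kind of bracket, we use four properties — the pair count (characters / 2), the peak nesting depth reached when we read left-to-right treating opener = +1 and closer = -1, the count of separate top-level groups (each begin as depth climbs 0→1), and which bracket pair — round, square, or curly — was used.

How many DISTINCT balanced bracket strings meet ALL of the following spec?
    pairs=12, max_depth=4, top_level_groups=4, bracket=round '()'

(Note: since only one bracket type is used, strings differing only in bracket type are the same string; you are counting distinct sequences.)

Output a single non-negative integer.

Answer: 10316

Derivation:
Spec: pairs=12 depth=4 groups=4
Count(depth <= 4) = 16764
Count(depth <= 3) = 6448
Count(depth == 4) = 16764 - 6448 = 10316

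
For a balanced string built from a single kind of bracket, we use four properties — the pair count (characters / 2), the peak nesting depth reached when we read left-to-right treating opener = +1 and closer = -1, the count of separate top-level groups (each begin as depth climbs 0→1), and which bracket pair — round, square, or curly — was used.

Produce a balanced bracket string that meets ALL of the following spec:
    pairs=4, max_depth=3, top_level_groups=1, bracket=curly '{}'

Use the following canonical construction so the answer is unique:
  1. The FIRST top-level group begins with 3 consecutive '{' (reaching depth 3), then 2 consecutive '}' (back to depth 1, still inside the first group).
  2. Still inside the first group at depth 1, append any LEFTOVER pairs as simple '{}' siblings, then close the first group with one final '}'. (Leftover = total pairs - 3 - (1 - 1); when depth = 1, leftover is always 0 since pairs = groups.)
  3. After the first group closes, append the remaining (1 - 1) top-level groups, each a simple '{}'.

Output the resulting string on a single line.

Answer: {{{}}{}}

Derivation:
Spec: pairs=4 depth=3 groups=1
Leftover pairs = 4 - 3 - (1-1) = 1
First group: deep chain of depth 3 + 1 sibling pairs
Remaining 0 groups: simple '{}' each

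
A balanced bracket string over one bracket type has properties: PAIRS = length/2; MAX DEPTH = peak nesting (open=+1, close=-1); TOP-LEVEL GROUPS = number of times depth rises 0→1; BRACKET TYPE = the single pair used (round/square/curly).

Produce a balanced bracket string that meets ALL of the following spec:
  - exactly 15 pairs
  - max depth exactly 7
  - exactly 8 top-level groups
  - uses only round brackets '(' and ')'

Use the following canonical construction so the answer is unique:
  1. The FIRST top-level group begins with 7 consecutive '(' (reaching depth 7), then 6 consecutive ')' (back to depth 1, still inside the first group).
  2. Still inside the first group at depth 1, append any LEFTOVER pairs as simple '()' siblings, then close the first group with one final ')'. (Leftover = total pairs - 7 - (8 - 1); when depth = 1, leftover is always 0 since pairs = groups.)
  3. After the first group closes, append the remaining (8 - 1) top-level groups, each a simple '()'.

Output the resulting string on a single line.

Answer: ((((((())))))())()()()()()()()

Derivation:
Spec: pairs=15 depth=7 groups=8
Leftover pairs = 15 - 7 - (8-1) = 1
First group: deep chain of depth 7 + 1 sibling pairs
Remaining 7 groups: simple '()' each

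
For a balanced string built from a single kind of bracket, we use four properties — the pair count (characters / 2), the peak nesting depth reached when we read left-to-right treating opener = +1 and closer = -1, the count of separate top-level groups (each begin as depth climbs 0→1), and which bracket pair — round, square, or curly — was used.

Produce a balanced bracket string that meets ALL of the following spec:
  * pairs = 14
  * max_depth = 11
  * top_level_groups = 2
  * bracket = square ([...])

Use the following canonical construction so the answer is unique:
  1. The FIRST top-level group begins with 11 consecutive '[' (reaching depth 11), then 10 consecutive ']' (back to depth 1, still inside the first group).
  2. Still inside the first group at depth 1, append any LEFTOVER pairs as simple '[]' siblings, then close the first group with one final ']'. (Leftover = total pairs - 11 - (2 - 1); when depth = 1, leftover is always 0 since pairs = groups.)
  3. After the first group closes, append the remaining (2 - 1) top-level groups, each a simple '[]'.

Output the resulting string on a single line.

Answer: [[[[[[[[[[[]]]]]]]]]][][]][]

Derivation:
Spec: pairs=14 depth=11 groups=2
Leftover pairs = 14 - 11 - (2-1) = 2
First group: deep chain of depth 11 + 2 sibling pairs
Remaining 1 groups: simple '[]' each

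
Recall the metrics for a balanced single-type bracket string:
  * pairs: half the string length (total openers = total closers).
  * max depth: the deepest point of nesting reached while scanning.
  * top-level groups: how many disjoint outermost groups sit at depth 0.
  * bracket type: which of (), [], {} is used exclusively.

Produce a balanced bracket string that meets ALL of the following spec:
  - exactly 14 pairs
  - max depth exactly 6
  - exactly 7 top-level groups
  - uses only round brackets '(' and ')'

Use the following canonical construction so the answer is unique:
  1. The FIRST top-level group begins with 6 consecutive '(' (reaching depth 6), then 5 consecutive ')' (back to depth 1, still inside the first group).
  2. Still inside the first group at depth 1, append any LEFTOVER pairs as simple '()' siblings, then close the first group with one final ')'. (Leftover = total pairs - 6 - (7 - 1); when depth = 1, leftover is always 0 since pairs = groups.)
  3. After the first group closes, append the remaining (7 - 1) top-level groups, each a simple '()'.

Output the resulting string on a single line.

Spec: pairs=14 depth=6 groups=7
Leftover pairs = 14 - 6 - (7-1) = 2
First group: deep chain of depth 6 + 2 sibling pairs
Remaining 6 groups: simple '()' each

Answer: (((((()))))()())()()()()()()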